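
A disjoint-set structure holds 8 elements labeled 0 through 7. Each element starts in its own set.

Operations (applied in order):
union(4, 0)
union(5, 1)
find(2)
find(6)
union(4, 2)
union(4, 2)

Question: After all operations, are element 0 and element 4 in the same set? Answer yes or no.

Answer: yes

Derivation:
Step 1: union(4, 0) -> merged; set of 4 now {0, 4}
Step 2: union(5, 1) -> merged; set of 5 now {1, 5}
Step 3: find(2) -> no change; set of 2 is {2}
Step 4: find(6) -> no change; set of 6 is {6}
Step 5: union(4, 2) -> merged; set of 4 now {0, 2, 4}
Step 6: union(4, 2) -> already same set; set of 4 now {0, 2, 4}
Set of 0: {0, 2, 4}; 4 is a member.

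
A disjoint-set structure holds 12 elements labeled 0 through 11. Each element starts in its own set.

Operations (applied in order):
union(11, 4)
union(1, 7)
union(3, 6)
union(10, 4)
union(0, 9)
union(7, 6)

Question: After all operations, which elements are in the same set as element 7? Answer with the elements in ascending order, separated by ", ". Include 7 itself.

Answer: 1, 3, 6, 7

Derivation:
Step 1: union(11, 4) -> merged; set of 11 now {4, 11}
Step 2: union(1, 7) -> merged; set of 1 now {1, 7}
Step 3: union(3, 6) -> merged; set of 3 now {3, 6}
Step 4: union(10, 4) -> merged; set of 10 now {4, 10, 11}
Step 5: union(0, 9) -> merged; set of 0 now {0, 9}
Step 6: union(7, 6) -> merged; set of 7 now {1, 3, 6, 7}
Component of 7: {1, 3, 6, 7}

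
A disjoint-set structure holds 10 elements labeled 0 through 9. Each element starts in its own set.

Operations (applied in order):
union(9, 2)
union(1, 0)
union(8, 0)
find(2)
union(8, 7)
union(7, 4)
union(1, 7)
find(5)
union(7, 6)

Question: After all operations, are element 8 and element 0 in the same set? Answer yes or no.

Answer: yes

Derivation:
Step 1: union(9, 2) -> merged; set of 9 now {2, 9}
Step 2: union(1, 0) -> merged; set of 1 now {0, 1}
Step 3: union(8, 0) -> merged; set of 8 now {0, 1, 8}
Step 4: find(2) -> no change; set of 2 is {2, 9}
Step 5: union(8, 7) -> merged; set of 8 now {0, 1, 7, 8}
Step 6: union(7, 4) -> merged; set of 7 now {0, 1, 4, 7, 8}
Step 7: union(1, 7) -> already same set; set of 1 now {0, 1, 4, 7, 8}
Step 8: find(5) -> no change; set of 5 is {5}
Step 9: union(7, 6) -> merged; set of 7 now {0, 1, 4, 6, 7, 8}
Set of 8: {0, 1, 4, 6, 7, 8}; 0 is a member.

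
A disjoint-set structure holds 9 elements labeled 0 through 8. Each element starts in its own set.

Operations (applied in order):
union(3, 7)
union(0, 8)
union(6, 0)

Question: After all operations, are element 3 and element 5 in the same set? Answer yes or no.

Step 1: union(3, 7) -> merged; set of 3 now {3, 7}
Step 2: union(0, 8) -> merged; set of 0 now {0, 8}
Step 3: union(6, 0) -> merged; set of 6 now {0, 6, 8}
Set of 3: {3, 7}; 5 is not a member.

Answer: no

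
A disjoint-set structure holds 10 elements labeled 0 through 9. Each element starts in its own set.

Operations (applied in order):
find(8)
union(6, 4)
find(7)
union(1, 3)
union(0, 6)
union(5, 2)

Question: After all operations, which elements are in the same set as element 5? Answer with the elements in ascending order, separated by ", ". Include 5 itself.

Step 1: find(8) -> no change; set of 8 is {8}
Step 2: union(6, 4) -> merged; set of 6 now {4, 6}
Step 3: find(7) -> no change; set of 7 is {7}
Step 4: union(1, 3) -> merged; set of 1 now {1, 3}
Step 5: union(0, 6) -> merged; set of 0 now {0, 4, 6}
Step 6: union(5, 2) -> merged; set of 5 now {2, 5}
Component of 5: {2, 5}

Answer: 2, 5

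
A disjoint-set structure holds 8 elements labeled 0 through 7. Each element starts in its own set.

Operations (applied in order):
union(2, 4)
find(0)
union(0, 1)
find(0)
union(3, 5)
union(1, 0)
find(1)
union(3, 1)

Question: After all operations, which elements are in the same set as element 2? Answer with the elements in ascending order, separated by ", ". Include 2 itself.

Answer: 2, 4

Derivation:
Step 1: union(2, 4) -> merged; set of 2 now {2, 4}
Step 2: find(0) -> no change; set of 0 is {0}
Step 3: union(0, 1) -> merged; set of 0 now {0, 1}
Step 4: find(0) -> no change; set of 0 is {0, 1}
Step 5: union(3, 5) -> merged; set of 3 now {3, 5}
Step 6: union(1, 0) -> already same set; set of 1 now {0, 1}
Step 7: find(1) -> no change; set of 1 is {0, 1}
Step 8: union(3, 1) -> merged; set of 3 now {0, 1, 3, 5}
Component of 2: {2, 4}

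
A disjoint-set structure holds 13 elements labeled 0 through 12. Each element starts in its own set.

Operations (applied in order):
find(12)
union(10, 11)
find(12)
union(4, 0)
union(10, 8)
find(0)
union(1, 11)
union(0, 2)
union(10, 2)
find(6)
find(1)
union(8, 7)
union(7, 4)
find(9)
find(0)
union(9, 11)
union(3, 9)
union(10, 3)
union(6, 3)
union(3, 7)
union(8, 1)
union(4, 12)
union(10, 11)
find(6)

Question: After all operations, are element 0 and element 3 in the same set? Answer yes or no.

Step 1: find(12) -> no change; set of 12 is {12}
Step 2: union(10, 11) -> merged; set of 10 now {10, 11}
Step 3: find(12) -> no change; set of 12 is {12}
Step 4: union(4, 0) -> merged; set of 4 now {0, 4}
Step 5: union(10, 8) -> merged; set of 10 now {8, 10, 11}
Step 6: find(0) -> no change; set of 0 is {0, 4}
Step 7: union(1, 11) -> merged; set of 1 now {1, 8, 10, 11}
Step 8: union(0, 2) -> merged; set of 0 now {0, 2, 4}
Step 9: union(10, 2) -> merged; set of 10 now {0, 1, 2, 4, 8, 10, 11}
Step 10: find(6) -> no change; set of 6 is {6}
Step 11: find(1) -> no change; set of 1 is {0, 1, 2, 4, 8, 10, 11}
Step 12: union(8, 7) -> merged; set of 8 now {0, 1, 2, 4, 7, 8, 10, 11}
Step 13: union(7, 4) -> already same set; set of 7 now {0, 1, 2, 4, 7, 8, 10, 11}
Step 14: find(9) -> no change; set of 9 is {9}
Step 15: find(0) -> no change; set of 0 is {0, 1, 2, 4, 7, 8, 10, 11}
Step 16: union(9, 11) -> merged; set of 9 now {0, 1, 2, 4, 7, 8, 9, 10, 11}
Step 17: union(3, 9) -> merged; set of 3 now {0, 1, 2, 3, 4, 7, 8, 9, 10, 11}
Step 18: union(10, 3) -> already same set; set of 10 now {0, 1, 2, 3, 4, 7, 8, 9, 10, 11}
Step 19: union(6, 3) -> merged; set of 6 now {0, 1, 2, 3, 4, 6, 7, 8, 9, 10, 11}
Step 20: union(3, 7) -> already same set; set of 3 now {0, 1, 2, 3, 4, 6, 7, 8, 9, 10, 11}
Step 21: union(8, 1) -> already same set; set of 8 now {0, 1, 2, 3, 4, 6, 7, 8, 9, 10, 11}
Step 22: union(4, 12) -> merged; set of 4 now {0, 1, 2, 3, 4, 6, 7, 8, 9, 10, 11, 12}
Step 23: union(10, 11) -> already same set; set of 10 now {0, 1, 2, 3, 4, 6, 7, 8, 9, 10, 11, 12}
Step 24: find(6) -> no change; set of 6 is {0, 1, 2, 3, 4, 6, 7, 8, 9, 10, 11, 12}
Set of 0: {0, 1, 2, 3, 4, 6, 7, 8, 9, 10, 11, 12}; 3 is a member.

Answer: yes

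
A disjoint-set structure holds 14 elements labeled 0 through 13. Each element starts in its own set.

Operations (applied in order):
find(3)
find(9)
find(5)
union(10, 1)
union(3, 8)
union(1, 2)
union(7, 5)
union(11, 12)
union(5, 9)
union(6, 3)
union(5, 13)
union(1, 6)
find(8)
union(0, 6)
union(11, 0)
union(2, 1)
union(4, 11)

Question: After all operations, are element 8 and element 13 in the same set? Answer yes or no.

Answer: no

Derivation:
Step 1: find(3) -> no change; set of 3 is {3}
Step 2: find(9) -> no change; set of 9 is {9}
Step 3: find(5) -> no change; set of 5 is {5}
Step 4: union(10, 1) -> merged; set of 10 now {1, 10}
Step 5: union(3, 8) -> merged; set of 3 now {3, 8}
Step 6: union(1, 2) -> merged; set of 1 now {1, 2, 10}
Step 7: union(7, 5) -> merged; set of 7 now {5, 7}
Step 8: union(11, 12) -> merged; set of 11 now {11, 12}
Step 9: union(5, 9) -> merged; set of 5 now {5, 7, 9}
Step 10: union(6, 3) -> merged; set of 6 now {3, 6, 8}
Step 11: union(5, 13) -> merged; set of 5 now {5, 7, 9, 13}
Step 12: union(1, 6) -> merged; set of 1 now {1, 2, 3, 6, 8, 10}
Step 13: find(8) -> no change; set of 8 is {1, 2, 3, 6, 8, 10}
Step 14: union(0, 6) -> merged; set of 0 now {0, 1, 2, 3, 6, 8, 10}
Step 15: union(11, 0) -> merged; set of 11 now {0, 1, 2, 3, 6, 8, 10, 11, 12}
Step 16: union(2, 1) -> already same set; set of 2 now {0, 1, 2, 3, 6, 8, 10, 11, 12}
Step 17: union(4, 11) -> merged; set of 4 now {0, 1, 2, 3, 4, 6, 8, 10, 11, 12}
Set of 8: {0, 1, 2, 3, 4, 6, 8, 10, 11, 12}; 13 is not a member.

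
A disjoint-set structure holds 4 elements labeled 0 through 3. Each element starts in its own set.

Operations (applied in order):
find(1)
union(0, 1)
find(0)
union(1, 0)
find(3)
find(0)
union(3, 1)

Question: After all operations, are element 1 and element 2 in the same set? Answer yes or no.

Step 1: find(1) -> no change; set of 1 is {1}
Step 2: union(0, 1) -> merged; set of 0 now {0, 1}
Step 3: find(0) -> no change; set of 0 is {0, 1}
Step 4: union(1, 0) -> already same set; set of 1 now {0, 1}
Step 5: find(3) -> no change; set of 3 is {3}
Step 6: find(0) -> no change; set of 0 is {0, 1}
Step 7: union(3, 1) -> merged; set of 3 now {0, 1, 3}
Set of 1: {0, 1, 3}; 2 is not a member.

Answer: no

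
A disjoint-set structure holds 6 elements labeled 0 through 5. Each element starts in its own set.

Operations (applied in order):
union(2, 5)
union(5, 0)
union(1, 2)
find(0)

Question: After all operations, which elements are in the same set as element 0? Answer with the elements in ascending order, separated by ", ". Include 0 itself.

Answer: 0, 1, 2, 5

Derivation:
Step 1: union(2, 5) -> merged; set of 2 now {2, 5}
Step 2: union(5, 0) -> merged; set of 5 now {0, 2, 5}
Step 3: union(1, 2) -> merged; set of 1 now {0, 1, 2, 5}
Step 4: find(0) -> no change; set of 0 is {0, 1, 2, 5}
Component of 0: {0, 1, 2, 5}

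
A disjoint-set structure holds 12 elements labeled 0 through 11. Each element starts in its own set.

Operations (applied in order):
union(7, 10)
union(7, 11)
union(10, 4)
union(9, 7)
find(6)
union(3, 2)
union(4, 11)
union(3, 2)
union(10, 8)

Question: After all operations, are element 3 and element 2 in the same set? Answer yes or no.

Step 1: union(7, 10) -> merged; set of 7 now {7, 10}
Step 2: union(7, 11) -> merged; set of 7 now {7, 10, 11}
Step 3: union(10, 4) -> merged; set of 10 now {4, 7, 10, 11}
Step 4: union(9, 7) -> merged; set of 9 now {4, 7, 9, 10, 11}
Step 5: find(6) -> no change; set of 6 is {6}
Step 6: union(3, 2) -> merged; set of 3 now {2, 3}
Step 7: union(4, 11) -> already same set; set of 4 now {4, 7, 9, 10, 11}
Step 8: union(3, 2) -> already same set; set of 3 now {2, 3}
Step 9: union(10, 8) -> merged; set of 10 now {4, 7, 8, 9, 10, 11}
Set of 3: {2, 3}; 2 is a member.

Answer: yes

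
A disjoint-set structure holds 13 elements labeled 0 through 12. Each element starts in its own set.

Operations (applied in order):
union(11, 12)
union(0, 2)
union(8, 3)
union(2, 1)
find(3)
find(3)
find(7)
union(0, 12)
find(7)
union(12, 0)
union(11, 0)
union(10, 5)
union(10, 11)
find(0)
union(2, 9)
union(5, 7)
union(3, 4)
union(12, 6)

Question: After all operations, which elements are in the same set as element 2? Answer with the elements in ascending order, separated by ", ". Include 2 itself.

Step 1: union(11, 12) -> merged; set of 11 now {11, 12}
Step 2: union(0, 2) -> merged; set of 0 now {0, 2}
Step 3: union(8, 3) -> merged; set of 8 now {3, 8}
Step 4: union(2, 1) -> merged; set of 2 now {0, 1, 2}
Step 5: find(3) -> no change; set of 3 is {3, 8}
Step 6: find(3) -> no change; set of 3 is {3, 8}
Step 7: find(7) -> no change; set of 7 is {7}
Step 8: union(0, 12) -> merged; set of 0 now {0, 1, 2, 11, 12}
Step 9: find(7) -> no change; set of 7 is {7}
Step 10: union(12, 0) -> already same set; set of 12 now {0, 1, 2, 11, 12}
Step 11: union(11, 0) -> already same set; set of 11 now {0, 1, 2, 11, 12}
Step 12: union(10, 5) -> merged; set of 10 now {5, 10}
Step 13: union(10, 11) -> merged; set of 10 now {0, 1, 2, 5, 10, 11, 12}
Step 14: find(0) -> no change; set of 0 is {0, 1, 2, 5, 10, 11, 12}
Step 15: union(2, 9) -> merged; set of 2 now {0, 1, 2, 5, 9, 10, 11, 12}
Step 16: union(5, 7) -> merged; set of 5 now {0, 1, 2, 5, 7, 9, 10, 11, 12}
Step 17: union(3, 4) -> merged; set of 3 now {3, 4, 8}
Step 18: union(12, 6) -> merged; set of 12 now {0, 1, 2, 5, 6, 7, 9, 10, 11, 12}
Component of 2: {0, 1, 2, 5, 6, 7, 9, 10, 11, 12}

Answer: 0, 1, 2, 5, 6, 7, 9, 10, 11, 12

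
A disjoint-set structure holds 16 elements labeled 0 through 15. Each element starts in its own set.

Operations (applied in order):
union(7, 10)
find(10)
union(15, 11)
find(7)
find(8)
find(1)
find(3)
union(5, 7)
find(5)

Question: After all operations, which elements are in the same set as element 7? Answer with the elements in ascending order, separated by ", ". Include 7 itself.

Step 1: union(7, 10) -> merged; set of 7 now {7, 10}
Step 2: find(10) -> no change; set of 10 is {7, 10}
Step 3: union(15, 11) -> merged; set of 15 now {11, 15}
Step 4: find(7) -> no change; set of 7 is {7, 10}
Step 5: find(8) -> no change; set of 8 is {8}
Step 6: find(1) -> no change; set of 1 is {1}
Step 7: find(3) -> no change; set of 3 is {3}
Step 8: union(5, 7) -> merged; set of 5 now {5, 7, 10}
Step 9: find(5) -> no change; set of 5 is {5, 7, 10}
Component of 7: {5, 7, 10}

Answer: 5, 7, 10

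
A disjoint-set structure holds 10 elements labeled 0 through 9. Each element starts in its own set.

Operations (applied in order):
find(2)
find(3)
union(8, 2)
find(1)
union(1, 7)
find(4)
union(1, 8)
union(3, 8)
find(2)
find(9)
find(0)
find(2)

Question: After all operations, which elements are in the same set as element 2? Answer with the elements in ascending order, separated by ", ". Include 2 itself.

Step 1: find(2) -> no change; set of 2 is {2}
Step 2: find(3) -> no change; set of 3 is {3}
Step 3: union(8, 2) -> merged; set of 8 now {2, 8}
Step 4: find(1) -> no change; set of 1 is {1}
Step 5: union(1, 7) -> merged; set of 1 now {1, 7}
Step 6: find(4) -> no change; set of 4 is {4}
Step 7: union(1, 8) -> merged; set of 1 now {1, 2, 7, 8}
Step 8: union(3, 8) -> merged; set of 3 now {1, 2, 3, 7, 8}
Step 9: find(2) -> no change; set of 2 is {1, 2, 3, 7, 8}
Step 10: find(9) -> no change; set of 9 is {9}
Step 11: find(0) -> no change; set of 0 is {0}
Step 12: find(2) -> no change; set of 2 is {1, 2, 3, 7, 8}
Component of 2: {1, 2, 3, 7, 8}

Answer: 1, 2, 3, 7, 8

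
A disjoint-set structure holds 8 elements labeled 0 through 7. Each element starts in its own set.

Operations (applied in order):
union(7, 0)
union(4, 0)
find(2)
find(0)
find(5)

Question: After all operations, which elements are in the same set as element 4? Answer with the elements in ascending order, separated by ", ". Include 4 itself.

Step 1: union(7, 0) -> merged; set of 7 now {0, 7}
Step 2: union(4, 0) -> merged; set of 4 now {0, 4, 7}
Step 3: find(2) -> no change; set of 2 is {2}
Step 4: find(0) -> no change; set of 0 is {0, 4, 7}
Step 5: find(5) -> no change; set of 5 is {5}
Component of 4: {0, 4, 7}

Answer: 0, 4, 7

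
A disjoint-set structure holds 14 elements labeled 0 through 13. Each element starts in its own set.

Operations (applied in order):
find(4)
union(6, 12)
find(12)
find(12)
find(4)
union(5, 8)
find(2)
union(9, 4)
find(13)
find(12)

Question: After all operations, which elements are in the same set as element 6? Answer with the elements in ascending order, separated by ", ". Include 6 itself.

Step 1: find(4) -> no change; set of 4 is {4}
Step 2: union(6, 12) -> merged; set of 6 now {6, 12}
Step 3: find(12) -> no change; set of 12 is {6, 12}
Step 4: find(12) -> no change; set of 12 is {6, 12}
Step 5: find(4) -> no change; set of 4 is {4}
Step 6: union(5, 8) -> merged; set of 5 now {5, 8}
Step 7: find(2) -> no change; set of 2 is {2}
Step 8: union(9, 4) -> merged; set of 9 now {4, 9}
Step 9: find(13) -> no change; set of 13 is {13}
Step 10: find(12) -> no change; set of 12 is {6, 12}
Component of 6: {6, 12}

Answer: 6, 12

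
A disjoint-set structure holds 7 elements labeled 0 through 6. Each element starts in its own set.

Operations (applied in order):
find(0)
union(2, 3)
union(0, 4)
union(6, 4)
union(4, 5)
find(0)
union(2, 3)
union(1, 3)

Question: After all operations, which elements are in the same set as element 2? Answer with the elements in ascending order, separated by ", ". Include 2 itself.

Answer: 1, 2, 3

Derivation:
Step 1: find(0) -> no change; set of 0 is {0}
Step 2: union(2, 3) -> merged; set of 2 now {2, 3}
Step 3: union(0, 4) -> merged; set of 0 now {0, 4}
Step 4: union(6, 4) -> merged; set of 6 now {0, 4, 6}
Step 5: union(4, 5) -> merged; set of 4 now {0, 4, 5, 6}
Step 6: find(0) -> no change; set of 0 is {0, 4, 5, 6}
Step 7: union(2, 3) -> already same set; set of 2 now {2, 3}
Step 8: union(1, 3) -> merged; set of 1 now {1, 2, 3}
Component of 2: {1, 2, 3}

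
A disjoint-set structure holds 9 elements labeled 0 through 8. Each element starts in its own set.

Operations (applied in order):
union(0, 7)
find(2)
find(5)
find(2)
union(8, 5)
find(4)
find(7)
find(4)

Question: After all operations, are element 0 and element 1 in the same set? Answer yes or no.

Answer: no

Derivation:
Step 1: union(0, 7) -> merged; set of 0 now {0, 7}
Step 2: find(2) -> no change; set of 2 is {2}
Step 3: find(5) -> no change; set of 5 is {5}
Step 4: find(2) -> no change; set of 2 is {2}
Step 5: union(8, 5) -> merged; set of 8 now {5, 8}
Step 6: find(4) -> no change; set of 4 is {4}
Step 7: find(7) -> no change; set of 7 is {0, 7}
Step 8: find(4) -> no change; set of 4 is {4}
Set of 0: {0, 7}; 1 is not a member.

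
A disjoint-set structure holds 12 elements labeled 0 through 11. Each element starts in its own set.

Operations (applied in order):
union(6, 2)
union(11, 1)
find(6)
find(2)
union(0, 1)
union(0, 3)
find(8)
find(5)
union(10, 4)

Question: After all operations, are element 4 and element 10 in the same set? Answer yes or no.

Step 1: union(6, 2) -> merged; set of 6 now {2, 6}
Step 2: union(11, 1) -> merged; set of 11 now {1, 11}
Step 3: find(6) -> no change; set of 6 is {2, 6}
Step 4: find(2) -> no change; set of 2 is {2, 6}
Step 5: union(0, 1) -> merged; set of 0 now {0, 1, 11}
Step 6: union(0, 3) -> merged; set of 0 now {0, 1, 3, 11}
Step 7: find(8) -> no change; set of 8 is {8}
Step 8: find(5) -> no change; set of 5 is {5}
Step 9: union(10, 4) -> merged; set of 10 now {4, 10}
Set of 4: {4, 10}; 10 is a member.

Answer: yes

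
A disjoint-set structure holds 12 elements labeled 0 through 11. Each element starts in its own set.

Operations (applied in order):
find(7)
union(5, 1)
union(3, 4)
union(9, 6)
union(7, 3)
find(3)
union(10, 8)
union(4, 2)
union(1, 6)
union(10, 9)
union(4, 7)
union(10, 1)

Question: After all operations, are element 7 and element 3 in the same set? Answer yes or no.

Answer: yes

Derivation:
Step 1: find(7) -> no change; set of 7 is {7}
Step 2: union(5, 1) -> merged; set of 5 now {1, 5}
Step 3: union(3, 4) -> merged; set of 3 now {3, 4}
Step 4: union(9, 6) -> merged; set of 9 now {6, 9}
Step 5: union(7, 3) -> merged; set of 7 now {3, 4, 7}
Step 6: find(3) -> no change; set of 3 is {3, 4, 7}
Step 7: union(10, 8) -> merged; set of 10 now {8, 10}
Step 8: union(4, 2) -> merged; set of 4 now {2, 3, 4, 7}
Step 9: union(1, 6) -> merged; set of 1 now {1, 5, 6, 9}
Step 10: union(10, 9) -> merged; set of 10 now {1, 5, 6, 8, 9, 10}
Step 11: union(4, 7) -> already same set; set of 4 now {2, 3, 4, 7}
Step 12: union(10, 1) -> already same set; set of 10 now {1, 5, 6, 8, 9, 10}
Set of 7: {2, 3, 4, 7}; 3 is a member.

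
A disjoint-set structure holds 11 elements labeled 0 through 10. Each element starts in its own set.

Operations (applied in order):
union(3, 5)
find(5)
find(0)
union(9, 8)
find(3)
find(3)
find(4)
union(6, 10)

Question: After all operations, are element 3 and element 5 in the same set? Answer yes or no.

Step 1: union(3, 5) -> merged; set of 3 now {3, 5}
Step 2: find(5) -> no change; set of 5 is {3, 5}
Step 3: find(0) -> no change; set of 0 is {0}
Step 4: union(9, 8) -> merged; set of 9 now {8, 9}
Step 5: find(3) -> no change; set of 3 is {3, 5}
Step 6: find(3) -> no change; set of 3 is {3, 5}
Step 7: find(4) -> no change; set of 4 is {4}
Step 8: union(6, 10) -> merged; set of 6 now {6, 10}
Set of 3: {3, 5}; 5 is a member.

Answer: yes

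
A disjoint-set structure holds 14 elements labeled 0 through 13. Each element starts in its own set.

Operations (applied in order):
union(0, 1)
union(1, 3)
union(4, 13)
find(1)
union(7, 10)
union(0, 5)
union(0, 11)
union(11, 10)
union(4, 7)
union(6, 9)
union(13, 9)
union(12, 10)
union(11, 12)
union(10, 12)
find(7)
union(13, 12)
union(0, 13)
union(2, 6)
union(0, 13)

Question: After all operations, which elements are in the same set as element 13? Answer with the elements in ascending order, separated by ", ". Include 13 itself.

Answer: 0, 1, 2, 3, 4, 5, 6, 7, 9, 10, 11, 12, 13

Derivation:
Step 1: union(0, 1) -> merged; set of 0 now {0, 1}
Step 2: union(1, 3) -> merged; set of 1 now {0, 1, 3}
Step 3: union(4, 13) -> merged; set of 4 now {4, 13}
Step 4: find(1) -> no change; set of 1 is {0, 1, 3}
Step 5: union(7, 10) -> merged; set of 7 now {7, 10}
Step 6: union(0, 5) -> merged; set of 0 now {0, 1, 3, 5}
Step 7: union(0, 11) -> merged; set of 0 now {0, 1, 3, 5, 11}
Step 8: union(11, 10) -> merged; set of 11 now {0, 1, 3, 5, 7, 10, 11}
Step 9: union(4, 7) -> merged; set of 4 now {0, 1, 3, 4, 5, 7, 10, 11, 13}
Step 10: union(6, 9) -> merged; set of 6 now {6, 9}
Step 11: union(13, 9) -> merged; set of 13 now {0, 1, 3, 4, 5, 6, 7, 9, 10, 11, 13}
Step 12: union(12, 10) -> merged; set of 12 now {0, 1, 3, 4, 5, 6, 7, 9, 10, 11, 12, 13}
Step 13: union(11, 12) -> already same set; set of 11 now {0, 1, 3, 4, 5, 6, 7, 9, 10, 11, 12, 13}
Step 14: union(10, 12) -> already same set; set of 10 now {0, 1, 3, 4, 5, 6, 7, 9, 10, 11, 12, 13}
Step 15: find(7) -> no change; set of 7 is {0, 1, 3, 4, 5, 6, 7, 9, 10, 11, 12, 13}
Step 16: union(13, 12) -> already same set; set of 13 now {0, 1, 3, 4, 5, 6, 7, 9, 10, 11, 12, 13}
Step 17: union(0, 13) -> already same set; set of 0 now {0, 1, 3, 4, 5, 6, 7, 9, 10, 11, 12, 13}
Step 18: union(2, 6) -> merged; set of 2 now {0, 1, 2, 3, 4, 5, 6, 7, 9, 10, 11, 12, 13}
Step 19: union(0, 13) -> already same set; set of 0 now {0, 1, 2, 3, 4, 5, 6, 7, 9, 10, 11, 12, 13}
Component of 13: {0, 1, 2, 3, 4, 5, 6, 7, 9, 10, 11, 12, 13}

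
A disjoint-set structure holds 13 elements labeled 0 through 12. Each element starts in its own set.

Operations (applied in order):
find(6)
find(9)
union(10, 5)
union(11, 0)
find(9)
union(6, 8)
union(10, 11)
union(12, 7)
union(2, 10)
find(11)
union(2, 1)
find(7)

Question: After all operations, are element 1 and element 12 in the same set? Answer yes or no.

Answer: no

Derivation:
Step 1: find(6) -> no change; set of 6 is {6}
Step 2: find(9) -> no change; set of 9 is {9}
Step 3: union(10, 5) -> merged; set of 10 now {5, 10}
Step 4: union(11, 0) -> merged; set of 11 now {0, 11}
Step 5: find(9) -> no change; set of 9 is {9}
Step 6: union(6, 8) -> merged; set of 6 now {6, 8}
Step 7: union(10, 11) -> merged; set of 10 now {0, 5, 10, 11}
Step 8: union(12, 7) -> merged; set of 12 now {7, 12}
Step 9: union(2, 10) -> merged; set of 2 now {0, 2, 5, 10, 11}
Step 10: find(11) -> no change; set of 11 is {0, 2, 5, 10, 11}
Step 11: union(2, 1) -> merged; set of 2 now {0, 1, 2, 5, 10, 11}
Step 12: find(7) -> no change; set of 7 is {7, 12}
Set of 1: {0, 1, 2, 5, 10, 11}; 12 is not a member.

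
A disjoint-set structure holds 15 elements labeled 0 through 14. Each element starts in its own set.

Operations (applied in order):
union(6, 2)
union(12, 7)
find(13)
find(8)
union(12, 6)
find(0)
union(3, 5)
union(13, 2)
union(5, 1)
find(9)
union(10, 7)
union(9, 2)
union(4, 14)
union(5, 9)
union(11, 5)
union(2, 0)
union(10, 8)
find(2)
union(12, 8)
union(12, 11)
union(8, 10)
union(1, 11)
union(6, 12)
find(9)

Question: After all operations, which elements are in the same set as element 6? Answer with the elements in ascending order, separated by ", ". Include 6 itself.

Answer: 0, 1, 2, 3, 5, 6, 7, 8, 9, 10, 11, 12, 13

Derivation:
Step 1: union(6, 2) -> merged; set of 6 now {2, 6}
Step 2: union(12, 7) -> merged; set of 12 now {7, 12}
Step 3: find(13) -> no change; set of 13 is {13}
Step 4: find(8) -> no change; set of 8 is {8}
Step 5: union(12, 6) -> merged; set of 12 now {2, 6, 7, 12}
Step 6: find(0) -> no change; set of 0 is {0}
Step 7: union(3, 5) -> merged; set of 3 now {3, 5}
Step 8: union(13, 2) -> merged; set of 13 now {2, 6, 7, 12, 13}
Step 9: union(5, 1) -> merged; set of 5 now {1, 3, 5}
Step 10: find(9) -> no change; set of 9 is {9}
Step 11: union(10, 7) -> merged; set of 10 now {2, 6, 7, 10, 12, 13}
Step 12: union(9, 2) -> merged; set of 9 now {2, 6, 7, 9, 10, 12, 13}
Step 13: union(4, 14) -> merged; set of 4 now {4, 14}
Step 14: union(5, 9) -> merged; set of 5 now {1, 2, 3, 5, 6, 7, 9, 10, 12, 13}
Step 15: union(11, 5) -> merged; set of 11 now {1, 2, 3, 5, 6, 7, 9, 10, 11, 12, 13}
Step 16: union(2, 0) -> merged; set of 2 now {0, 1, 2, 3, 5, 6, 7, 9, 10, 11, 12, 13}
Step 17: union(10, 8) -> merged; set of 10 now {0, 1, 2, 3, 5, 6, 7, 8, 9, 10, 11, 12, 13}
Step 18: find(2) -> no change; set of 2 is {0, 1, 2, 3, 5, 6, 7, 8, 9, 10, 11, 12, 13}
Step 19: union(12, 8) -> already same set; set of 12 now {0, 1, 2, 3, 5, 6, 7, 8, 9, 10, 11, 12, 13}
Step 20: union(12, 11) -> already same set; set of 12 now {0, 1, 2, 3, 5, 6, 7, 8, 9, 10, 11, 12, 13}
Step 21: union(8, 10) -> already same set; set of 8 now {0, 1, 2, 3, 5, 6, 7, 8, 9, 10, 11, 12, 13}
Step 22: union(1, 11) -> already same set; set of 1 now {0, 1, 2, 3, 5, 6, 7, 8, 9, 10, 11, 12, 13}
Step 23: union(6, 12) -> already same set; set of 6 now {0, 1, 2, 3, 5, 6, 7, 8, 9, 10, 11, 12, 13}
Step 24: find(9) -> no change; set of 9 is {0, 1, 2, 3, 5, 6, 7, 8, 9, 10, 11, 12, 13}
Component of 6: {0, 1, 2, 3, 5, 6, 7, 8, 9, 10, 11, 12, 13}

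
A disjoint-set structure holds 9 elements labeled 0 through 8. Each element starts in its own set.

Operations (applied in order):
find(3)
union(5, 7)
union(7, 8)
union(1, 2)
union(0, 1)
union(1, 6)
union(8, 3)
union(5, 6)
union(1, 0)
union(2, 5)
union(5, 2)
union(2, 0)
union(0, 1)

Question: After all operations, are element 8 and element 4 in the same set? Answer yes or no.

Step 1: find(3) -> no change; set of 3 is {3}
Step 2: union(5, 7) -> merged; set of 5 now {5, 7}
Step 3: union(7, 8) -> merged; set of 7 now {5, 7, 8}
Step 4: union(1, 2) -> merged; set of 1 now {1, 2}
Step 5: union(0, 1) -> merged; set of 0 now {0, 1, 2}
Step 6: union(1, 6) -> merged; set of 1 now {0, 1, 2, 6}
Step 7: union(8, 3) -> merged; set of 8 now {3, 5, 7, 8}
Step 8: union(5, 6) -> merged; set of 5 now {0, 1, 2, 3, 5, 6, 7, 8}
Step 9: union(1, 0) -> already same set; set of 1 now {0, 1, 2, 3, 5, 6, 7, 8}
Step 10: union(2, 5) -> already same set; set of 2 now {0, 1, 2, 3, 5, 6, 7, 8}
Step 11: union(5, 2) -> already same set; set of 5 now {0, 1, 2, 3, 5, 6, 7, 8}
Step 12: union(2, 0) -> already same set; set of 2 now {0, 1, 2, 3, 5, 6, 7, 8}
Step 13: union(0, 1) -> already same set; set of 0 now {0, 1, 2, 3, 5, 6, 7, 8}
Set of 8: {0, 1, 2, 3, 5, 6, 7, 8}; 4 is not a member.

Answer: no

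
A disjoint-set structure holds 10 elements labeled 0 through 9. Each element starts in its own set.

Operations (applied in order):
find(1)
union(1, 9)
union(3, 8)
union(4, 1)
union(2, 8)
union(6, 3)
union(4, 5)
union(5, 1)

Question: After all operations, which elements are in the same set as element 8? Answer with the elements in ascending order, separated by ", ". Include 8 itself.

Answer: 2, 3, 6, 8

Derivation:
Step 1: find(1) -> no change; set of 1 is {1}
Step 2: union(1, 9) -> merged; set of 1 now {1, 9}
Step 3: union(3, 8) -> merged; set of 3 now {3, 8}
Step 4: union(4, 1) -> merged; set of 4 now {1, 4, 9}
Step 5: union(2, 8) -> merged; set of 2 now {2, 3, 8}
Step 6: union(6, 3) -> merged; set of 6 now {2, 3, 6, 8}
Step 7: union(4, 5) -> merged; set of 4 now {1, 4, 5, 9}
Step 8: union(5, 1) -> already same set; set of 5 now {1, 4, 5, 9}
Component of 8: {2, 3, 6, 8}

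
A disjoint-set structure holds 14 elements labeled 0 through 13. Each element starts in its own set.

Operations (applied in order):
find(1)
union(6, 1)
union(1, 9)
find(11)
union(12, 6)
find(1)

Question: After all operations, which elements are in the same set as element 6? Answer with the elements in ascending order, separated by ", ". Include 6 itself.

Step 1: find(1) -> no change; set of 1 is {1}
Step 2: union(6, 1) -> merged; set of 6 now {1, 6}
Step 3: union(1, 9) -> merged; set of 1 now {1, 6, 9}
Step 4: find(11) -> no change; set of 11 is {11}
Step 5: union(12, 6) -> merged; set of 12 now {1, 6, 9, 12}
Step 6: find(1) -> no change; set of 1 is {1, 6, 9, 12}
Component of 6: {1, 6, 9, 12}

Answer: 1, 6, 9, 12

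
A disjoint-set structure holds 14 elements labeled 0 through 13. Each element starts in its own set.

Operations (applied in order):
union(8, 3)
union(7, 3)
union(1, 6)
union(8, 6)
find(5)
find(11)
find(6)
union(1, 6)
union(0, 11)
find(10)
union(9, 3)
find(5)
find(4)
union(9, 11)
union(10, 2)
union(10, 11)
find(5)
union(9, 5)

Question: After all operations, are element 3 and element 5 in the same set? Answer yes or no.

Step 1: union(8, 3) -> merged; set of 8 now {3, 8}
Step 2: union(7, 3) -> merged; set of 7 now {3, 7, 8}
Step 3: union(1, 6) -> merged; set of 1 now {1, 6}
Step 4: union(8, 6) -> merged; set of 8 now {1, 3, 6, 7, 8}
Step 5: find(5) -> no change; set of 5 is {5}
Step 6: find(11) -> no change; set of 11 is {11}
Step 7: find(6) -> no change; set of 6 is {1, 3, 6, 7, 8}
Step 8: union(1, 6) -> already same set; set of 1 now {1, 3, 6, 7, 8}
Step 9: union(0, 11) -> merged; set of 0 now {0, 11}
Step 10: find(10) -> no change; set of 10 is {10}
Step 11: union(9, 3) -> merged; set of 9 now {1, 3, 6, 7, 8, 9}
Step 12: find(5) -> no change; set of 5 is {5}
Step 13: find(4) -> no change; set of 4 is {4}
Step 14: union(9, 11) -> merged; set of 9 now {0, 1, 3, 6, 7, 8, 9, 11}
Step 15: union(10, 2) -> merged; set of 10 now {2, 10}
Step 16: union(10, 11) -> merged; set of 10 now {0, 1, 2, 3, 6, 7, 8, 9, 10, 11}
Step 17: find(5) -> no change; set of 5 is {5}
Step 18: union(9, 5) -> merged; set of 9 now {0, 1, 2, 3, 5, 6, 7, 8, 9, 10, 11}
Set of 3: {0, 1, 2, 3, 5, 6, 7, 8, 9, 10, 11}; 5 is a member.

Answer: yes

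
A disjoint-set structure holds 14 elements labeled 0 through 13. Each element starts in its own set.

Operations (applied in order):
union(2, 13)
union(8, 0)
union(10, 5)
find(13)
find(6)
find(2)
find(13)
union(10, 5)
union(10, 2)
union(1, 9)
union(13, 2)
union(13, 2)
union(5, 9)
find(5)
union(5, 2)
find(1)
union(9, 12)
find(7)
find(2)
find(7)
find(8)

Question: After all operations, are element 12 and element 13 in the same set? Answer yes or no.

Answer: yes

Derivation:
Step 1: union(2, 13) -> merged; set of 2 now {2, 13}
Step 2: union(8, 0) -> merged; set of 8 now {0, 8}
Step 3: union(10, 5) -> merged; set of 10 now {5, 10}
Step 4: find(13) -> no change; set of 13 is {2, 13}
Step 5: find(6) -> no change; set of 6 is {6}
Step 6: find(2) -> no change; set of 2 is {2, 13}
Step 7: find(13) -> no change; set of 13 is {2, 13}
Step 8: union(10, 5) -> already same set; set of 10 now {5, 10}
Step 9: union(10, 2) -> merged; set of 10 now {2, 5, 10, 13}
Step 10: union(1, 9) -> merged; set of 1 now {1, 9}
Step 11: union(13, 2) -> already same set; set of 13 now {2, 5, 10, 13}
Step 12: union(13, 2) -> already same set; set of 13 now {2, 5, 10, 13}
Step 13: union(5, 9) -> merged; set of 5 now {1, 2, 5, 9, 10, 13}
Step 14: find(5) -> no change; set of 5 is {1, 2, 5, 9, 10, 13}
Step 15: union(5, 2) -> already same set; set of 5 now {1, 2, 5, 9, 10, 13}
Step 16: find(1) -> no change; set of 1 is {1, 2, 5, 9, 10, 13}
Step 17: union(9, 12) -> merged; set of 9 now {1, 2, 5, 9, 10, 12, 13}
Step 18: find(7) -> no change; set of 7 is {7}
Step 19: find(2) -> no change; set of 2 is {1, 2, 5, 9, 10, 12, 13}
Step 20: find(7) -> no change; set of 7 is {7}
Step 21: find(8) -> no change; set of 8 is {0, 8}
Set of 12: {1, 2, 5, 9, 10, 12, 13}; 13 is a member.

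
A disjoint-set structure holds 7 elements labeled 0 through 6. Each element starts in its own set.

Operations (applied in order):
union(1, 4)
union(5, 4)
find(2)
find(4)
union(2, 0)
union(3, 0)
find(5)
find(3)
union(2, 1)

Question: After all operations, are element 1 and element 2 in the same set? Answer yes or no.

Answer: yes

Derivation:
Step 1: union(1, 4) -> merged; set of 1 now {1, 4}
Step 2: union(5, 4) -> merged; set of 5 now {1, 4, 5}
Step 3: find(2) -> no change; set of 2 is {2}
Step 4: find(4) -> no change; set of 4 is {1, 4, 5}
Step 5: union(2, 0) -> merged; set of 2 now {0, 2}
Step 6: union(3, 0) -> merged; set of 3 now {0, 2, 3}
Step 7: find(5) -> no change; set of 5 is {1, 4, 5}
Step 8: find(3) -> no change; set of 3 is {0, 2, 3}
Step 9: union(2, 1) -> merged; set of 2 now {0, 1, 2, 3, 4, 5}
Set of 1: {0, 1, 2, 3, 4, 5}; 2 is a member.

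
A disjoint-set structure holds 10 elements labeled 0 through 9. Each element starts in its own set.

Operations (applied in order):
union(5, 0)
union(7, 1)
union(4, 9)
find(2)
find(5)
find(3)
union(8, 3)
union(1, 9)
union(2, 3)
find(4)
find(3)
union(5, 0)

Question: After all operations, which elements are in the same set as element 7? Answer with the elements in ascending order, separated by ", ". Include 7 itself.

Answer: 1, 4, 7, 9

Derivation:
Step 1: union(5, 0) -> merged; set of 5 now {0, 5}
Step 2: union(7, 1) -> merged; set of 7 now {1, 7}
Step 3: union(4, 9) -> merged; set of 4 now {4, 9}
Step 4: find(2) -> no change; set of 2 is {2}
Step 5: find(5) -> no change; set of 5 is {0, 5}
Step 6: find(3) -> no change; set of 3 is {3}
Step 7: union(8, 3) -> merged; set of 8 now {3, 8}
Step 8: union(1, 9) -> merged; set of 1 now {1, 4, 7, 9}
Step 9: union(2, 3) -> merged; set of 2 now {2, 3, 8}
Step 10: find(4) -> no change; set of 4 is {1, 4, 7, 9}
Step 11: find(3) -> no change; set of 3 is {2, 3, 8}
Step 12: union(5, 0) -> already same set; set of 5 now {0, 5}
Component of 7: {1, 4, 7, 9}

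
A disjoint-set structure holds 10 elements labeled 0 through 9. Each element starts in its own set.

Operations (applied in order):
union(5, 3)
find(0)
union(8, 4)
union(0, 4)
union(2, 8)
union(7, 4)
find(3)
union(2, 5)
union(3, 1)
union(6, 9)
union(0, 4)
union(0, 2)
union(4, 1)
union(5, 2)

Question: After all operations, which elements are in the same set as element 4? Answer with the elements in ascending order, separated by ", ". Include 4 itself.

Answer: 0, 1, 2, 3, 4, 5, 7, 8

Derivation:
Step 1: union(5, 3) -> merged; set of 5 now {3, 5}
Step 2: find(0) -> no change; set of 0 is {0}
Step 3: union(8, 4) -> merged; set of 8 now {4, 8}
Step 4: union(0, 4) -> merged; set of 0 now {0, 4, 8}
Step 5: union(2, 8) -> merged; set of 2 now {0, 2, 4, 8}
Step 6: union(7, 4) -> merged; set of 7 now {0, 2, 4, 7, 8}
Step 7: find(3) -> no change; set of 3 is {3, 5}
Step 8: union(2, 5) -> merged; set of 2 now {0, 2, 3, 4, 5, 7, 8}
Step 9: union(3, 1) -> merged; set of 3 now {0, 1, 2, 3, 4, 5, 7, 8}
Step 10: union(6, 9) -> merged; set of 6 now {6, 9}
Step 11: union(0, 4) -> already same set; set of 0 now {0, 1, 2, 3, 4, 5, 7, 8}
Step 12: union(0, 2) -> already same set; set of 0 now {0, 1, 2, 3, 4, 5, 7, 8}
Step 13: union(4, 1) -> already same set; set of 4 now {0, 1, 2, 3, 4, 5, 7, 8}
Step 14: union(5, 2) -> already same set; set of 5 now {0, 1, 2, 3, 4, 5, 7, 8}
Component of 4: {0, 1, 2, 3, 4, 5, 7, 8}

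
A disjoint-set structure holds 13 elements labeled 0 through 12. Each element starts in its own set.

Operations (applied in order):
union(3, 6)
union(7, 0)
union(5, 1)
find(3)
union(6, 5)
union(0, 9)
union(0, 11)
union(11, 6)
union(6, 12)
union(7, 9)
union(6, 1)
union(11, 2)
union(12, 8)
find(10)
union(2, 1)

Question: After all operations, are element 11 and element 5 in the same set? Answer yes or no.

Answer: yes

Derivation:
Step 1: union(3, 6) -> merged; set of 3 now {3, 6}
Step 2: union(7, 0) -> merged; set of 7 now {0, 7}
Step 3: union(5, 1) -> merged; set of 5 now {1, 5}
Step 4: find(3) -> no change; set of 3 is {3, 6}
Step 5: union(6, 5) -> merged; set of 6 now {1, 3, 5, 6}
Step 6: union(0, 9) -> merged; set of 0 now {0, 7, 9}
Step 7: union(0, 11) -> merged; set of 0 now {0, 7, 9, 11}
Step 8: union(11, 6) -> merged; set of 11 now {0, 1, 3, 5, 6, 7, 9, 11}
Step 9: union(6, 12) -> merged; set of 6 now {0, 1, 3, 5, 6, 7, 9, 11, 12}
Step 10: union(7, 9) -> already same set; set of 7 now {0, 1, 3, 5, 6, 7, 9, 11, 12}
Step 11: union(6, 1) -> already same set; set of 6 now {0, 1, 3, 5, 6, 7, 9, 11, 12}
Step 12: union(11, 2) -> merged; set of 11 now {0, 1, 2, 3, 5, 6, 7, 9, 11, 12}
Step 13: union(12, 8) -> merged; set of 12 now {0, 1, 2, 3, 5, 6, 7, 8, 9, 11, 12}
Step 14: find(10) -> no change; set of 10 is {10}
Step 15: union(2, 1) -> already same set; set of 2 now {0, 1, 2, 3, 5, 6, 7, 8, 9, 11, 12}
Set of 11: {0, 1, 2, 3, 5, 6, 7, 8, 9, 11, 12}; 5 is a member.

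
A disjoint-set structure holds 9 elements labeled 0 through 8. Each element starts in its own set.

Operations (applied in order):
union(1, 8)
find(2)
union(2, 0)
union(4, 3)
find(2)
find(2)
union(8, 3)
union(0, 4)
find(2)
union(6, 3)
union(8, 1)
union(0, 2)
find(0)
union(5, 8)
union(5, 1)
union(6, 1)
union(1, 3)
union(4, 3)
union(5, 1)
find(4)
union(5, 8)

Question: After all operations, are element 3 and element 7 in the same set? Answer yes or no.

Step 1: union(1, 8) -> merged; set of 1 now {1, 8}
Step 2: find(2) -> no change; set of 2 is {2}
Step 3: union(2, 0) -> merged; set of 2 now {0, 2}
Step 4: union(4, 3) -> merged; set of 4 now {3, 4}
Step 5: find(2) -> no change; set of 2 is {0, 2}
Step 6: find(2) -> no change; set of 2 is {0, 2}
Step 7: union(8, 3) -> merged; set of 8 now {1, 3, 4, 8}
Step 8: union(0, 4) -> merged; set of 0 now {0, 1, 2, 3, 4, 8}
Step 9: find(2) -> no change; set of 2 is {0, 1, 2, 3, 4, 8}
Step 10: union(6, 3) -> merged; set of 6 now {0, 1, 2, 3, 4, 6, 8}
Step 11: union(8, 1) -> already same set; set of 8 now {0, 1, 2, 3, 4, 6, 8}
Step 12: union(0, 2) -> already same set; set of 0 now {0, 1, 2, 3, 4, 6, 8}
Step 13: find(0) -> no change; set of 0 is {0, 1, 2, 3, 4, 6, 8}
Step 14: union(5, 8) -> merged; set of 5 now {0, 1, 2, 3, 4, 5, 6, 8}
Step 15: union(5, 1) -> already same set; set of 5 now {0, 1, 2, 3, 4, 5, 6, 8}
Step 16: union(6, 1) -> already same set; set of 6 now {0, 1, 2, 3, 4, 5, 6, 8}
Step 17: union(1, 3) -> already same set; set of 1 now {0, 1, 2, 3, 4, 5, 6, 8}
Step 18: union(4, 3) -> already same set; set of 4 now {0, 1, 2, 3, 4, 5, 6, 8}
Step 19: union(5, 1) -> already same set; set of 5 now {0, 1, 2, 3, 4, 5, 6, 8}
Step 20: find(4) -> no change; set of 4 is {0, 1, 2, 3, 4, 5, 6, 8}
Step 21: union(5, 8) -> already same set; set of 5 now {0, 1, 2, 3, 4, 5, 6, 8}
Set of 3: {0, 1, 2, 3, 4, 5, 6, 8}; 7 is not a member.

Answer: no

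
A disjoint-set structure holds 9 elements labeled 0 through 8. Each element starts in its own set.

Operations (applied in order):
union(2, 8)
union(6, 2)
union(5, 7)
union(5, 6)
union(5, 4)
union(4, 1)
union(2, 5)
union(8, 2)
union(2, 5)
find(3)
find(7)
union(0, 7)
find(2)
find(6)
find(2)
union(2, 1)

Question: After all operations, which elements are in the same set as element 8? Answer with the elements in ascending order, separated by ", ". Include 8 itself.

Step 1: union(2, 8) -> merged; set of 2 now {2, 8}
Step 2: union(6, 2) -> merged; set of 6 now {2, 6, 8}
Step 3: union(5, 7) -> merged; set of 5 now {5, 7}
Step 4: union(5, 6) -> merged; set of 5 now {2, 5, 6, 7, 8}
Step 5: union(5, 4) -> merged; set of 5 now {2, 4, 5, 6, 7, 8}
Step 6: union(4, 1) -> merged; set of 4 now {1, 2, 4, 5, 6, 7, 8}
Step 7: union(2, 5) -> already same set; set of 2 now {1, 2, 4, 5, 6, 7, 8}
Step 8: union(8, 2) -> already same set; set of 8 now {1, 2, 4, 5, 6, 7, 8}
Step 9: union(2, 5) -> already same set; set of 2 now {1, 2, 4, 5, 6, 7, 8}
Step 10: find(3) -> no change; set of 3 is {3}
Step 11: find(7) -> no change; set of 7 is {1, 2, 4, 5, 6, 7, 8}
Step 12: union(0, 7) -> merged; set of 0 now {0, 1, 2, 4, 5, 6, 7, 8}
Step 13: find(2) -> no change; set of 2 is {0, 1, 2, 4, 5, 6, 7, 8}
Step 14: find(6) -> no change; set of 6 is {0, 1, 2, 4, 5, 6, 7, 8}
Step 15: find(2) -> no change; set of 2 is {0, 1, 2, 4, 5, 6, 7, 8}
Step 16: union(2, 1) -> already same set; set of 2 now {0, 1, 2, 4, 5, 6, 7, 8}
Component of 8: {0, 1, 2, 4, 5, 6, 7, 8}

Answer: 0, 1, 2, 4, 5, 6, 7, 8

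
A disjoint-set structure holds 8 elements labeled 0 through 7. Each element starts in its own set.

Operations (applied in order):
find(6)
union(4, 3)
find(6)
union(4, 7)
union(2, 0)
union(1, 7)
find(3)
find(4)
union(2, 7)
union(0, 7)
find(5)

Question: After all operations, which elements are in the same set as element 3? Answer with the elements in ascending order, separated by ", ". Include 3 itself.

Step 1: find(6) -> no change; set of 6 is {6}
Step 2: union(4, 3) -> merged; set of 4 now {3, 4}
Step 3: find(6) -> no change; set of 6 is {6}
Step 4: union(4, 7) -> merged; set of 4 now {3, 4, 7}
Step 5: union(2, 0) -> merged; set of 2 now {0, 2}
Step 6: union(1, 7) -> merged; set of 1 now {1, 3, 4, 7}
Step 7: find(3) -> no change; set of 3 is {1, 3, 4, 7}
Step 8: find(4) -> no change; set of 4 is {1, 3, 4, 7}
Step 9: union(2, 7) -> merged; set of 2 now {0, 1, 2, 3, 4, 7}
Step 10: union(0, 7) -> already same set; set of 0 now {0, 1, 2, 3, 4, 7}
Step 11: find(5) -> no change; set of 5 is {5}
Component of 3: {0, 1, 2, 3, 4, 7}

Answer: 0, 1, 2, 3, 4, 7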